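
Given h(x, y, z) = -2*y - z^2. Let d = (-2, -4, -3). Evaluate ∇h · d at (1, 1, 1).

14

∂h/∂x = 0
∂h/∂y = -2
∂h/∂z = -2*z
∇h at (1, 1, 1) = (0, -2, -2)
∇h · d = (0)(-2) + (-2)(-4) + (-2)(-3) = 14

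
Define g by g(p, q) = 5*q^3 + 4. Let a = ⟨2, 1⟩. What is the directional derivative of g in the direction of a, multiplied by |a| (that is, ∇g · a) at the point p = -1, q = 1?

15

∂g/∂p = 0
∂g/∂q = 15*q^2
∇g at (-1, 1) = (0, 15)
∇g · a = (0)(2) + (15)(1) = 15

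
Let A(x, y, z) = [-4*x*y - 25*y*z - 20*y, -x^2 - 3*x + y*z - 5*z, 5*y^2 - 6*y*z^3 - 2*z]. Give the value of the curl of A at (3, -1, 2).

(-52, 25, 73)

(∇×A)₁ = ∂A₃/∂y − ∂A₂/∂z = 9*y - 6*z^3 + 5
(∇×A)₂ = ∂A₁/∂z − ∂A₃/∂x = -25*y
(∇×A)₃ = ∂A₂/∂x − ∂A₁/∂y = 2*x + 25*z + 17
∇×A = (9*y - 6*z^3 + 5, -25*y, 2*x + 25*z + 17)
At (3, -1, 2): (-52, 25, 73).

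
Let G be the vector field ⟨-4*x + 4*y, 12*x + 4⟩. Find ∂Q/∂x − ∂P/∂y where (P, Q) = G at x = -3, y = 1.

8

∂G₂/∂x = 12
∂G₁/∂y = 4
Scalar curl = 8
At (-3, 1): 8.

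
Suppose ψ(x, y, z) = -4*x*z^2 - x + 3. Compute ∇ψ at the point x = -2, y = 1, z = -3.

(-37, 0, -48)

∂ψ/∂x = -4*z^2 - 1
∂ψ/∂y = 0
∂ψ/∂z = -8*x*z
∇ψ = (-4*z^2 - 1, 0, -8*x*z)
At (-2, 1, -3): (-37, 0, -48).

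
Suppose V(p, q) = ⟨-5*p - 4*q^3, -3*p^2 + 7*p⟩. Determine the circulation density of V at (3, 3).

∂V₂/∂p = -6*p + 7
∂V₁/∂q = -12*q^2
Scalar curl = -6*p + 12*q^2 + 7
At (3, 3): 97.

97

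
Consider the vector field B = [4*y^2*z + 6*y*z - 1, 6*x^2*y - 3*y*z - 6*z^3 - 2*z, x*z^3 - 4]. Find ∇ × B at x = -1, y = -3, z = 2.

(∇×B)₁ = ∂B₃/∂y − ∂B₂/∂z = 3*y + 18*z^2 + 2
(∇×B)₂ = ∂B₁/∂z − ∂B₃/∂x = 4*y^2 + 6*y - z^3
(∇×B)₃ = ∂B₂/∂x − ∂B₁/∂y = 12*x*y - 8*y*z - 6*z
∇×B = (3*y + 18*z^2 + 2, 4*y^2 + 6*y - z^3, 12*x*y - 8*y*z - 6*z)
At (-1, -3, 2): (65, 10, 72).

(65, 10, 72)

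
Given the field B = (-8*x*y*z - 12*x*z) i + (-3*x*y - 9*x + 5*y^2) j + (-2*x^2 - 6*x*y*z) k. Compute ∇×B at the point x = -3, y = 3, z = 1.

(18, 114, -42)

(∇×B)₁ = ∂B₃/∂y − ∂B₂/∂z = -6*x*z
(∇×B)₂ = ∂B₁/∂z − ∂B₃/∂x = -8*x*y - 8*x + 6*y*z
(∇×B)₃ = ∂B₂/∂x − ∂B₁/∂y = 8*x*z - 3*y - 9
∇×B = (-6*x*z, -8*x*y - 8*x + 6*y*z, 8*x*z - 3*y - 9)
At (-3, 3, 1): (18, 114, -42).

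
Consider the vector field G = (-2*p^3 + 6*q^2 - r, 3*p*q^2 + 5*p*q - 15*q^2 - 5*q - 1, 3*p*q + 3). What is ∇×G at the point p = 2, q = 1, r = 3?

(6, -4, -4)

(∇×G)₁ = ∂G₃/∂q − ∂G₂/∂r = 3*p
(∇×G)₂ = ∂G₁/∂r − ∂G₃/∂p = -3*q - 1
(∇×G)₃ = ∂G₂/∂p − ∂G₁/∂q = 3*q^2 - 7*q
∇×G = (3*p, -3*q - 1, 3*q^2 - 7*q)
At (2, 1, 3): (6, -4, -4).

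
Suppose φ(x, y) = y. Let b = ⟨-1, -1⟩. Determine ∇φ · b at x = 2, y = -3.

-1

∂φ/∂x = 0
∂φ/∂y = 1
∇φ at (2, -3) = (0, 1)
∇φ · b = (0)(-1) + (1)(-1) = -1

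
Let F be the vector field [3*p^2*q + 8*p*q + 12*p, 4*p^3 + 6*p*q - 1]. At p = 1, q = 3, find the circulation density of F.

19

∂F₂/∂p = 12*p^2 + 6*q
∂F₁/∂q = 3*p^2 + 8*p
Scalar curl = 9*p^2 - 8*p + 6*q
At (1, 3): 19.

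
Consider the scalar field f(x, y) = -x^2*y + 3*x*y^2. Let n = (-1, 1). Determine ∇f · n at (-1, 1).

∂f/∂x = -2*x*y + 3*y^2
∂f/∂y = -x^2 + 6*x*y
∇f at (-1, 1) = (5, -7)
∇f · n = (5)(-1) + (-7)(1) = -12

-12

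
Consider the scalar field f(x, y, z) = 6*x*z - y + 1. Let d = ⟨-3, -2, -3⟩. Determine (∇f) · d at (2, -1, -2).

∂f/∂x = 6*z
∂f/∂y = -1
∂f/∂z = 6*x
∇f at (2, -1, -2) = (-12, -1, 12)
∇f · d = (-12)(-3) + (-1)(-2) + (12)(-3) = 2

2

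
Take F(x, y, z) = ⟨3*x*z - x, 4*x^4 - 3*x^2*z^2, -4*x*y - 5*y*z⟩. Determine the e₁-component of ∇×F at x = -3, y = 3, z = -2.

-86

(∇×F)_1 = ∂F₃/∂y − ∂F₂/∂z
= -4*x - 5*z − (-6*x^2*z)
= 6*x^2*z - 4*x - 5*z
At (-3, 3, -2): -86.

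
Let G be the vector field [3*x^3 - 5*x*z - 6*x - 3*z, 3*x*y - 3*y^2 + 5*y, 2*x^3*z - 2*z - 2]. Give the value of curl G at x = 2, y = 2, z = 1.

(∇×G)₁ = ∂G₃/∂y − ∂G₂/∂z = 0
(∇×G)₂ = ∂G₁/∂z − ∂G₃/∂x = -6*x^2*z - 5*x - 3
(∇×G)₃ = ∂G₂/∂x − ∂G₁/∂y = 3*y
∇×G = (0, -6*x^2*z - 5*x - 3, 3*y)
At (2, 2, 1): (0, -37, 6).

(0, -37, 6)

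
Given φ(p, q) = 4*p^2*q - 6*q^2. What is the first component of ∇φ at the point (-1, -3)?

24

(∇φ)_1 = ∂φ/∂p = 8*p*q
At (-1, -3): 24.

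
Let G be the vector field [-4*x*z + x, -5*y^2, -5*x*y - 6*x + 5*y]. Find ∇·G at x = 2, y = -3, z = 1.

27

∂G₁/∂x = -4*z + 1
∂G₂/∂y = -10*y
∂G₃/∂z = 0
∇·G = -10*y - 4*z + 1
At (2, -3, 1): 27.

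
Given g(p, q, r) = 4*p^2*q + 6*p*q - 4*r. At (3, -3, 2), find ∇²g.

∂²g/∂p² = 8*q
∂²g/∂q² = 0
∂²g/∂r² = 0
∇²g = 8*q
At (3, -3, 2): -24.

-24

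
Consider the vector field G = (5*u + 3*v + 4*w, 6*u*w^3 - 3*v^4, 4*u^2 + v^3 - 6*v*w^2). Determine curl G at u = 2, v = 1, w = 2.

(-165, -12, 45)

(∇×G)₁ = ∂G₃/∂v − ∂G₂/∂w = -18*u*w^2 + 3*v^2 - 6*w^2
(∇×G)₂ = ∂G₁/∂w − ∂G₃/∂u = -8*u + 4
(∇×G)₃ = ∂G₂/∂u − ∂G₁/∂v = 6*w^3 - 3
∇×G = (-18*u*w^2 + 3*v^2 - 6*w^2, -8*u + 4, 6*w^3 - 3)
At (2, 1, 2): (-165, -12, 45).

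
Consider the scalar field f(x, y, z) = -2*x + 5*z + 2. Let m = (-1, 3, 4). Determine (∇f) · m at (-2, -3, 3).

22

∂f/∂x = -2
∂f/∂y = 0
∂f/∂z = 5
∇f at (-2, -3, 3) = (-2, 0, 5)
∇f · m = (-2)(-1) + (0)(3) + (5)(4) = 22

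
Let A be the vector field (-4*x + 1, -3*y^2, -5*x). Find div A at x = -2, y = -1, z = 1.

2

∂A₁/∂x = -4
∂A₂/∂y = -6*y
∂A₃/∂z = 0
∇·A = -6*y - 4
At (-2, -1, 1): 2.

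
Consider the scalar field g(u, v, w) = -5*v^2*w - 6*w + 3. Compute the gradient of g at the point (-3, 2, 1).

(0, -20, -26)

∂g/∂u = 0
∂g/∂v = -10*v*w
∂g/∂w = -5*v^2 - 6
∇g = (0, -10*v*w, -5*v^2 - 6)
At (-3, 2, 1): (0, -20, -26).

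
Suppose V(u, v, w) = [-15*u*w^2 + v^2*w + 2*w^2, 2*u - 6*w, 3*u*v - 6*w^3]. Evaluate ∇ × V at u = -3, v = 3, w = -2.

(∇×V)₁ = ∂V₃/∂v − ∂V₂/∂w = 3*u + 6
(∇×V)₂ = ∂V₁/∂w − ∂V₃/∂u = -30*u*w + v^2 - 3*v + 4*w
(∇×V)₃ = ∂V₂/∂u − ∂V₁/∂v = -2*v*w + 2
∇×V = (3*u + 6, -30*u*w + v^2 - 3*v + 4*w, -2*v*w + 2)
At (-3, 3, -2): (-3, -188, 14).

(-3, -188, 14)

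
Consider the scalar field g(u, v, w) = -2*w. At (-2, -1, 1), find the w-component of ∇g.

-2

(∇g)_3 = ∂g/∂w = -2
At (-2, -1, 1): -2.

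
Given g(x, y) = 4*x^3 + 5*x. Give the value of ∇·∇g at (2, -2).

∂²g/∂x² = 24*x
∂²g/∂y² = 0
∇²g = 24*x
At (2, -2): 48.

48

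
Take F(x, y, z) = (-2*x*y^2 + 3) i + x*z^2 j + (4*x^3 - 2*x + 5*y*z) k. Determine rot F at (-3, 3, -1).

(∇×F)₁ = ∂F₃/∂y − ∂F₂/∂z = -2*x*z + 5*z
(∇×F)₂ = ∂F₁/∂z − ∂F₃/∂x = -12*x^2 + 2
(∇×F)₃ = ∂F₂/∂x − ∂F₁/∂y = 4*x*y + z^2
∇×F = (-2*x*z + 5*z, -12*x^2 + 2, 4*x*y + z^2)
At (-3, 3, -1): (-11, -106, -35).

(-11, -106, -35)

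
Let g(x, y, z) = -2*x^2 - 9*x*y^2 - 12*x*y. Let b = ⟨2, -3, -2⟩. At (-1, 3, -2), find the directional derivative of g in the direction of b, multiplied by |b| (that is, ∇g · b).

∂g/∂x = -4*x - 9*y^2 - 12*y
∂g/∂y = -18*x*y - 12*x
∂g/∂z = 0
∇g at (-1, 3, -2) = (-113, 66, 0)
∇g · b = (-113)(2) + (66)(-3) + (0)(-2) = -424

-424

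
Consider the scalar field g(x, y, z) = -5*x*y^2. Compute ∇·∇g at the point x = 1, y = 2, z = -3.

-10

∂²g/∂x² = 0
∂²g/∂y² = -10*x
∂²g/∂z² = 0
∇²g = -10*x
At (1, 2, -3): -10.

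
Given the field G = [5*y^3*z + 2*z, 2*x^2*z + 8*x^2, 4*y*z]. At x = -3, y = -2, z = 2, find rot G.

(∇×G)₁ = ∂G₃/∂y − ∂G₂/∂z = -2*x^2 + 4*z
(∇×G)₂ = ∂G₁/∂z − ∂G₃/∂x = 5*y^3 + 2
(∇×G)₃ = ∂G₂/∂x − ∂G₁/∂y = 4*x*z + 16*x - 15*y^2*z
∇×G = (-2*x^2 + 4*z, 5*y^3 + 2, 4*x*z + 16*x - 15*y^2*z)
At (-3, -2, 2): (-10, -38, -192).

(-10, -38, -192)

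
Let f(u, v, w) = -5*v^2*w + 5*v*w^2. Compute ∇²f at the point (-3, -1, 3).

∂²f/∂u² = 0
∂²f/∂v² = -10*w
∂²f/∂w² = 10*v
∇²f = 10*v - 10*w
At (-3, -1, 3): -40.

-40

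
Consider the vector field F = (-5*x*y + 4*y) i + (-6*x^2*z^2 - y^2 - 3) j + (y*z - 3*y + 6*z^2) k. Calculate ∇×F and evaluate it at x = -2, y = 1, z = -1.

(∇×F)₁ = ∂F₃/∂y − ∂F₂/∂z = 12*x^2*z + z - 3
(∇×F)₂ = ∂F₁/∂z − ∂F₃/∂x = 0
(∇×F)₃ = ∂F₂/∂x − ∂F₁/∂y = -12*x*z^2 + 5*x - 4
∇×F = (12*x^2*z + z - 3, 0, -12*x*z^2 + 5*x - 4)
At (-2, 1, -1): (-52, 0, 10).

(-52, 0, 10)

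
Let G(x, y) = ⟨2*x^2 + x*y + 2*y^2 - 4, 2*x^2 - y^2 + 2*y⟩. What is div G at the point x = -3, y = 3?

-13

∂G₁/∂x = 4*x + y
∂G₂/∂y = -2*y + 2
∇·G = 4*x - y + 2
At (-3, 3): -13.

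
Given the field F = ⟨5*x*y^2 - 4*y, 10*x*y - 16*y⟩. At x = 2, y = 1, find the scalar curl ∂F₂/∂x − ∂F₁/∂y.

∂F₂/∂x = 10*y
∂F₁/∂y = 10*x*y - 4
Scalar curl = -10*x*y + 10*y + 4
At (2, 1): -6.

-6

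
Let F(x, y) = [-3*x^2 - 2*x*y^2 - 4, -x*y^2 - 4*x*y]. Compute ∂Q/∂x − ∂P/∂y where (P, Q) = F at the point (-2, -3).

∂F₂/∂x = -y^2 - 4*y
∂F₁/∂y = -4*x*y
Scalar curl = 4*x*y - y^2 - 4*y
At (-2, -3): 27.

27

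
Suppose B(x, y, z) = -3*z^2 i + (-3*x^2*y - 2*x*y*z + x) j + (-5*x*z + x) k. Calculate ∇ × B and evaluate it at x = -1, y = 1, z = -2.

(-2, 1, 11)

(∇×B)₁ = ∂B₃/∂y − ∂B₂/∂z = 2*x*y
(∇×B)₂ = ∂B₁/∂z − ∂B₃/∂x = -z - 1
(∇×B)₃ = ∂B₂/∂x − ∂B₁/∂y = -6*x*y - 2*y*z + 1
∇×B = (2*x*y, -z - 1, -6*x*y - 2*y*z + 1)
At (-1, 1, -2): (-2, 1, 11).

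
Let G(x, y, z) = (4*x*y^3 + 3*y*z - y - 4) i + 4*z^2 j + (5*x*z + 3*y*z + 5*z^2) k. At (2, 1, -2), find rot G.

(∇×G)₁ = ∂G₃/∂y − ∂G₂/∂z = -5*z
(∇×G)₂ = ∂G₁/∂z − ∂G₃/∂x = 3*y - 5*z
(∇×G)₃ = ∂G₂/∂x − ∂G₁/∂y = -12*x*y^2 - 3*z + 1
∇×G = (-5*z, 3*y - 5*z, -12*x*y^2 - 3*z + 1)
At (2, 1, -2): (10, 13, -17).

(10, 13, -17)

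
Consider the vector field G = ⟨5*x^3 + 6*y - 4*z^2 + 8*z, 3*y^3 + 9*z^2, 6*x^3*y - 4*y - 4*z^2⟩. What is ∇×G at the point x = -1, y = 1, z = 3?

(∇×G)₁ = ∂G₃/∂y − ∂G₂/∂z = 6*x^3 - 18*z - 4
(∇×G)₂ = ∂G₁/∂z − ∂G₃/∂x = -18*x^2*y - 8*z + 8
(∇×G)₃ = ∂G₂/∂x − ∂G₁/∂y = -6
∇×G = (6*x^3 - 18*z - 4, -18*x^2*y - 8*z + 8, -6)
At (-1, 1, 3): (-64, -34, -6).

(-64, -34, -6)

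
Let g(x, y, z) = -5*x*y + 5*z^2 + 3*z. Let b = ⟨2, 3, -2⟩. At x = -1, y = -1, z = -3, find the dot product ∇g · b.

∂g/∂x = -5*y
∂g/∂y = -5*x
∂g/∂z = 10*z + 3
∇g at (-1, -1, -3) = (5, 5, -27)
∇g · b = (5)(2) + (5)(3) + (-27)(-2) = 79

79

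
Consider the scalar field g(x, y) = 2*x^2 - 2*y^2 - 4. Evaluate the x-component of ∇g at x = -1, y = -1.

-4

(∇g)_1 = ∂g/∂x = 4*x
At (-1, -1): -4.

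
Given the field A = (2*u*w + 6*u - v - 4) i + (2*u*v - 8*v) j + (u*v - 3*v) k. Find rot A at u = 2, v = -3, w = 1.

(-1, 7, -5)

(∇×A)₁ = ∂A₃/∂v − ∂A₂/∂w = u - 3
(∇×A)₂ = ∂A₁/∂w − ∂A₃/∂u = 2*u - v
(∇×A)₃ = ∂A₂/∂u − ∂A₁/∂v = 2*v + 1
∇×A = (u - 3, 2*u - v, 2*v + 1)
At (2, -3, 1): (-1, 7, -5).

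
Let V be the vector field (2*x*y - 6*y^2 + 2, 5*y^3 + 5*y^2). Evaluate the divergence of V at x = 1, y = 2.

∂V₁/∂x = 2*y
∂V₂/∂y = 15*y^2 + 10*y
∇·V = 15*y^2 + 12*y
At (1, 2): 84.

84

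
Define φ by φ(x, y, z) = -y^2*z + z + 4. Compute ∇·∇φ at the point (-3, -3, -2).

∂²φ/∂x² = 0
∂²φ/∂y² = -2*z
∂²φ/∂z² = 0
∇²φ = -2*z
At (-3, -3, -2): 4.

4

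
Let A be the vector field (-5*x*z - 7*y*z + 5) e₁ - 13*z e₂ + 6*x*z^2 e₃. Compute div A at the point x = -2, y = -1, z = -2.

∂A₁/∂x = -5*z
∂A₂/∂y = 0
∂A₃/∂z = 12*x*z
∇·A = 12*x*z - 5*z
At (-2, -1, -2): 58.

58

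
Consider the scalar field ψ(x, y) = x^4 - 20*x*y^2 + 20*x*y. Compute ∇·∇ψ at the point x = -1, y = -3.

∂²ψ/∂x² = 12*x^2
∂²ψ/∂y² = -40*x
∇²ψ = 12*x^2 - 40*x
At (-1, -3): 52.

52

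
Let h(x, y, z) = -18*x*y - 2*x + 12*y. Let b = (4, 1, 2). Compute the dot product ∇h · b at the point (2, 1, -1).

-104

∂h/∂x = -18*y - 2
∂h/∂y = -18*x + 12
∂h/∂z = 0
∇h at (2, 1, -1) = (-20, -24, 0)
∇h · b = (-20)(4) + (-24)(1) + (0)(2) = -104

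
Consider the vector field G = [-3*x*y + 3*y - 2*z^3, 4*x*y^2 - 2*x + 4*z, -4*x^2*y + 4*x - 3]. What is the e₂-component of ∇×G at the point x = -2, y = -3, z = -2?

(∇×G)_2 = ∂G₁/∂z − ∂G₃/∂x
= -6*z^2 − (-8*x*y + 4)
= 8*x*y - 6*z^2 - 4
At (-2, -3, -2): 20.

20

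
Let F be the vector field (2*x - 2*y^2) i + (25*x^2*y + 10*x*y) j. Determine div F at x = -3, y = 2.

197

∂F₁/∂x = 2
∂F₂/∂y = 25*x^2 + 10*x
∇·F = 25*x^2 + 10*x + 2
At (-3, 2): 197.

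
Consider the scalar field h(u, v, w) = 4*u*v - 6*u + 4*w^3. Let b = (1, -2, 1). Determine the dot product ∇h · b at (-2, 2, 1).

30

∂h/∂u = 4*v - 6
∂h/∂v = 4*u
∂h/∂w = 12*w^2
∇h at (-2, 2, 1) = (2, -8, 12)
∇h · b = (2)(1) + (-8)(-2) + (12)(1) = 30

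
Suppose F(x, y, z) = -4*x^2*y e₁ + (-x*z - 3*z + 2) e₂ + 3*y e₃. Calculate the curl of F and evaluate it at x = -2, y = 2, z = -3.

(∇×F)₁ = ∂F₃/∂y − ∂F₂/∂z = x + 6
(∇×F)₂ = ∂F₁/∂z − ∂F₃/∂x = 0
(∇×F)₃ = ∂F₂/∂x − ∂F₁/∂y = 4*x^2 - z
∇×F = (x + 6, 0, 4*x^2 - z)
At (-2, 2, -3): (4, 0, 19).

(4, 0, 19)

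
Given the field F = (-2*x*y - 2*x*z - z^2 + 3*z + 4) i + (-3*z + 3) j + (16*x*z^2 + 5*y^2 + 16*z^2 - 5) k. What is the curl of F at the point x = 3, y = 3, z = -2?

(33, -63, 6)

(∇×F)₁ = ∂F₃/∂y − ∂F₂/∂z = 10*y + 3
(∇×F)₂ = ∂F₁/∂z − ∂F₃/∂x = -2*x - 16*z^2 - 2*z + 3
(∇×F)₃ = ∂F₂/∂x − ∂F₁/∂y = 2*x
∇×F = (10*y + 3, -2*x - 16*z^2 - 2*z + 3, 2*x)
At (3, 3, -2): (33, -63, 6).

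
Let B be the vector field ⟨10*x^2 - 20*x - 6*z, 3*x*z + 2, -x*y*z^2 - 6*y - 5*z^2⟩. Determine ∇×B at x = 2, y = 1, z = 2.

(-20, -2, 6)

(∇×B)₁ = ∂B₃/∂y − ∂B₂/∂z = -x*z^2 - 3*x - 6
(∇×B)₂ = ∂B₁/∂z − ∂B₃/∂x = y*z^2 - 6
(∇×B)₃ = ∂B₂/∂x − ∂B₁/∂y = 3*z
∇×B = (-x*z^2 - 3*x - 6, y*z^2 - 6, 3*z)
At (2, 1, 2): (-20, -2, 6).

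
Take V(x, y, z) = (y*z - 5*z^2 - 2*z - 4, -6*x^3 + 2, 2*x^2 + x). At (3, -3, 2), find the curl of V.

(0, -38, -164)

(∇×V)₁ = ∂V₃/∂y − ∂V₂/∂z = 0
(∇×V)₂ = ∂V₁/∂z − ∂V₃/∂x = -4*x + y - 10*z - 3
(∇×V)₃ = ∂V₂/∂x − ∂V₁/∂y = -18*x^2 - z
∇×V = (0, -4*x + y - 10*z - 3, -18*x^2 - z)
At (3, -3, 2): (0, -38, -164).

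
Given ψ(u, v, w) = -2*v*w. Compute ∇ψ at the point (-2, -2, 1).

(0, -2, 4)

∂ψ/∂u = 0
∂ψ/∂v = -2*w
∂ψ/∂w = -2*v
∇ψ = (0, -2*w, -2*v)
At (-2, -2, 1): (0, -2, 4).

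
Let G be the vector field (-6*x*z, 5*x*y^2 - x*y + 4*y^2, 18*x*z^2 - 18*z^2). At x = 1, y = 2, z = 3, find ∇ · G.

∂G₁/∂x = -6*z
∂G₂/∂y = 10*x*y - x + 8*y
∂G₃/∂z = 36*x*z - 36*z
∇·G = 10*x*y + 36*x*z - x + 8*y - 42*z
At (1, 2, 3): 17.

17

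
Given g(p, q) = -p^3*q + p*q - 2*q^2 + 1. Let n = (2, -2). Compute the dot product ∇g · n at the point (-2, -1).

∂g/∂p = -3*p^2*q + q
∂g/∂q = -p^3 + p - 4*q
∇g at (-2, -1) = (11, 10)
∇g · n = (11)(2) + (10)(-2) = 2

2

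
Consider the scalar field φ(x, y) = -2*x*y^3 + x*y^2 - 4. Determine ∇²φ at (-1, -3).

-38

∂²φ/∂x² = 0
∂²φ/∂y² = 2*x*(-6*y + 1)
∇²φ = -12*x*y + 2*x
At (-1, -3): -38.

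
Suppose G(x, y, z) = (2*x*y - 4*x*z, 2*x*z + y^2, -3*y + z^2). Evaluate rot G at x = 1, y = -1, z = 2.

(∇×G)₁ = ∂G₃/∂y − ∂G₂/∂z = -2*x - 3
(∇×G)₂ = ∂G₁/∂z − ∂G₃/∂x = -4*x
(∇×G)₃ = ∂G₂/∂x − ∂G₁/∂y = -2*x + 2*z
∇×G = (-2*x - 3, -4*x, -2*x + 2*z)
At (1, -1, 2): (-5, -4, 2).

(-5, -4, 2)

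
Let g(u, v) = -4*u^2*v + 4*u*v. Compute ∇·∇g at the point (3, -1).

8

∂²g/∂u² = -8*v
∂²g/∂v² = 0
∇²g = -8*v
At (3, -1): 8.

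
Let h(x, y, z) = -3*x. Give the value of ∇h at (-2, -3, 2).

∂h/∂x = -3
∂h/∂y = 0
∂h/∂z = 0
∇h = (-3, 0, 0)
At (-2, -3, 2): (-3, 0, 0).

(-3, 0, 0)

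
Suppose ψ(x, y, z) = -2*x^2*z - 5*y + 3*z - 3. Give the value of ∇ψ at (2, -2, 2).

∂ψ/∂x = -4*x*z
∂ψ/∂y = -5
∂ψ/∂z = -2*x^2 + 3
∇ψ = (-4*x*z, -5, -2*x^2 + 3)
At (2, -2, 2): (-16, -5, -5).

(-16, -5, -5)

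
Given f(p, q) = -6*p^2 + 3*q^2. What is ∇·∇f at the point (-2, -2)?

∂²f/∂p² = -12
∂²f/∂q² = 6
∇²f = -6
At (-2, -2): -6.

-6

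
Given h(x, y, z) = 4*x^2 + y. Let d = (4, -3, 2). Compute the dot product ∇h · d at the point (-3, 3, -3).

-99

∂h/∂x = 8*x
∂h/∂y = 1
∂h/∂z = 0
∇h at (-3, 3, -3) = (-24, 1, 0)
∇h · d = (-24)(4) + (1)(-3) + (0)(2) = -99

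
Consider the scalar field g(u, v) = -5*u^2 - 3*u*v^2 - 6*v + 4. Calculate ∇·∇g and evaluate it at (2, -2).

∂²g/∂u² = -10
∂²g/∂v² = -6*u
∇²g = -6*u - 10
At (2, -2): -22.

-22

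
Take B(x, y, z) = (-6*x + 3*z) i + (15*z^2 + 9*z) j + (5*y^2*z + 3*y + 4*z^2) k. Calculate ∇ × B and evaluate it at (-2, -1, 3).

(∇×B)₁ = ∂B₃/∂y − ∂B₂/∂z = 10*y*z - 30*z - 6
(∇×B)₂ = ∂B₁/∂z − ∂B₃/∂x = 3
(∇×B)₃ = ∂B₂/∂x − ∂B₁/∂y = 0
∇×B = (10*y*z - 30*z - 6, 3, 0)
At (-2, -1, 3): (-126, 3, 0).

(-126, 3, 0)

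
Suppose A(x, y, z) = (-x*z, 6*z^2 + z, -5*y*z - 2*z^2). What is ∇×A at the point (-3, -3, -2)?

(∇×A)₁ = ∂A₃/∂y − ∂A₂/∂z = -17*z - 1
(∇×A)₂ = ∂A₁/∂z − ∂A₃/∂x = -x
(∇×A)₃ = ∂A₂/∂x − ∂A₁/∂y = 0
∇×A = (-17*z - 1, -x, 0)
At (-3, -3, -2): (33, 3, 0).

(33, 3, 0)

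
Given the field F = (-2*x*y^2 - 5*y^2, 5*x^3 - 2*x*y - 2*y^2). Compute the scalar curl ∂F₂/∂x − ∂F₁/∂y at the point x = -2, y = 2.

∂F₂/∂x = 15*x^2 - 2*y
∂F₁/∂y = -4*x*y - 10*y
Scalar curl = 15*x^2 + 4*x*y + 8*y
At (-2, 2): 60.

60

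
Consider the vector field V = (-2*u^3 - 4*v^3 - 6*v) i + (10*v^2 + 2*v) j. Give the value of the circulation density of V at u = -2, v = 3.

114

∂V₂/∂u = 0
∂V₁/∂v = -12*v^2 - 6
Scalar curl = 12*v^2 + 6
At (-2, 3): 114.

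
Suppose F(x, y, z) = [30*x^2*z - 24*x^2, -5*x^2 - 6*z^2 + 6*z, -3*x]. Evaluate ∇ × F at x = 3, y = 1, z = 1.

(6, 273, -30)

(∇×F)₁ = ∂F₃/∂y − ∂F₂/∂z = 12*z - 6
(∇×F)₂ = ∂F₁/∂z − ∂F₃/∂x = 30*x^2 + 3
(∇×F)₃ = ∂F₂/∂x − ∂F₁/∂y = -10*x
∇×F = (12*z - 6, 30*x^2 + 3, -10*x)
At (3, 1, 1): (6, 273, -30).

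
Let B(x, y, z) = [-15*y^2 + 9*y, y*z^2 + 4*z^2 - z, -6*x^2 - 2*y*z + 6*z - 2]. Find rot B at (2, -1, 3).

(∇×B)₁ = ∂B₃/∂y − ∂B₂/∂z = -2*y*z - 10*z + 1
(∇×B)₂ = ∂B₁/∂z − ∂B₃/∂x = 12*x
(∇×B)₃ = ∂B₂/∂x − ∂B₁/∂y = 30*y - 9
∇×B = (-2*y*z - 10*z + 1, 12*x, 30*y - 9)
At (2, -1, 3): (-23, 24, -39).

(-23, 24, -39)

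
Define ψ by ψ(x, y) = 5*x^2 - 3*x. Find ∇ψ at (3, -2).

(27, 0)

∂ψ/∂x = 10*x - 3
∂ψ/∂y = 0
∇ψ = (10*x - 3, 0)
At (3, -2): (27, 0).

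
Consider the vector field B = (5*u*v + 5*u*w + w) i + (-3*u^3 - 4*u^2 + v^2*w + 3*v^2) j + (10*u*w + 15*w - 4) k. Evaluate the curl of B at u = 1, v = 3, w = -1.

(∇×B)₁ = ∂B₃/∂v − ∂B₂/∂w = -v^2
(∇×B)₂ = ∂B₁/∂w − ∂B₃/∂u = 5*u - 10*w + 1
(∇×B)₃ = ∂B₂/∂u − ∂B₁/∂v = -9*u^2 - 13*u
∇×B = (-v^2, 5*u - 10*w + 1, -9*u^2 - 13*u)
At (1, 3, -1): (-9, 16, -22).

(-9, 16, -22)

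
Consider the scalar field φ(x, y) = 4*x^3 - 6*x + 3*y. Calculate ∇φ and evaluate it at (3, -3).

(102, 3)

∂φ/∂x = 12*x^2 - 6
∂φ/∂y = 3
∇φ = (12*x^2 - 6, 3)
At (3, -3): (102, 3).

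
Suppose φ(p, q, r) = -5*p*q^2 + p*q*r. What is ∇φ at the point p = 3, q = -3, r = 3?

(-54, 99, -9)

∂φ/∂p = -5*q^2 + q*r
∂φ/∂q = -10*p*q + p*r
∂φ/∂r = p*q
∇φ = (-5*q^2 + q*r, -10*p*q + p*r, p*q)
At (3, -3, 3): (-54, 99, -9).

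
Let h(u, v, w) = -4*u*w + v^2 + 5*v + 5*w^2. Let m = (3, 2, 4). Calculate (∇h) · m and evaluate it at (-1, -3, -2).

∂h/∂u = -4*w
∂h/∂v = 2*v + 5
∂h/∂w = -4*u + 10*w
∇h at (-1, -3, -2) = (8, -1, -16)
∇h · m = (8)(3) + (-1)(2) + (-16)(4) = -42

-42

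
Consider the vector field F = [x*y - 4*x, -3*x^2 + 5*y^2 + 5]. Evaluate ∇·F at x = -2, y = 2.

∂F₁/∂x = y - 4
∂F₂/∂y = 10*y
∇·F = 11*y - 4
At (-2, 2): 18.

18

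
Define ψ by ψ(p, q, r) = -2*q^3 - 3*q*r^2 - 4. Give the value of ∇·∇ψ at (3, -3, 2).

∂²ψ/∂p² = 0
∂²ψ/∂q² = -12*q
∂²ψ/∂r² = -6*q
∇²ψ = -18*q
At (3, -3, 2): 54.

54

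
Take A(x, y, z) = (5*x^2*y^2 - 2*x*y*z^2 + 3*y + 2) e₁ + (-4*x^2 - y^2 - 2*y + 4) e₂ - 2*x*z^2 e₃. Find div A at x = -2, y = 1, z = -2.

-48

∂A₁/∂x = 10*x*y^2 - 2*y*z^2
∂A₂/∂y = -2*y - 2
∂A₃/∂z = -4*x*z
∇·A = 10*x*y^2 - 4*x*z - 2*y*z^2 - 2*y - 2
At (-2, 1, -2): -48.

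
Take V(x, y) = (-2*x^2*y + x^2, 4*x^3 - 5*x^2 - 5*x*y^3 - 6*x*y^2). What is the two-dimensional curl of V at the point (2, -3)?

117

∂V₂/∂x = 12*x^2 - 10*x - 5*y^3 - 6*y^2
∂V₁/∂y = -2*x^2
Scalar curl = 14*x^2 - 10*x - 5*y^3 - 6*y^2
At (2, -3): 117.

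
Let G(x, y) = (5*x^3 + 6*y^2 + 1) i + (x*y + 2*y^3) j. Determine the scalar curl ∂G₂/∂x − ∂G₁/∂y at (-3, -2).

∂G₂/∂x = y
∂G₁/∂y = 12*y
Scalar curl = -11*y
At (-3, -2): 22.

22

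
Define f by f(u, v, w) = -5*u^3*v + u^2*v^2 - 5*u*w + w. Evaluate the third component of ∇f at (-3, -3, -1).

(∇f)_3 = ∂f/∂w = -5*u + 1
At (-3, -3, -1): 16.

16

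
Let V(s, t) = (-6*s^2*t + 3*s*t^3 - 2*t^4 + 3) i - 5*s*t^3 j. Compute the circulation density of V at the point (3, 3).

∂V₂/∂s = -5*t^3
∂V₁/∂t = -6*s^2 + 9*s*t^2 - 8*t^3
Scalar curl = 6*s^2 - 9*s*t^2 + 3*t^3
At (3, 3): -108.

-108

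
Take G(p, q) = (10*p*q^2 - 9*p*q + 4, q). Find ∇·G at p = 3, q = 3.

64

∂G₁/∂p = 10*q^2 - 9*q
∂G₂/∂q = 1
∇·G = 10*q^2 - 9*q + 1
At (3, 3): 64.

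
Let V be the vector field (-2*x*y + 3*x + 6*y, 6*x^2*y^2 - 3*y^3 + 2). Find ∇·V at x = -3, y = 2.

179

∂V₁/∂x = -2*y + 3
∂V₂/∂y = 12*x^2*y - 9*y^2
∇·V = 12*x^2*y - 9*y^2 - 2*y + 3
At (-3, 2): 179.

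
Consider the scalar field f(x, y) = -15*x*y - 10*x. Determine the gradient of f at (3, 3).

(-55, -45)

∂f/∂x = -15*y - 10
∂f/∂y = -15*x
∇f = (-15*y - 10, -15*x)
At (3, 3): (-55, -45).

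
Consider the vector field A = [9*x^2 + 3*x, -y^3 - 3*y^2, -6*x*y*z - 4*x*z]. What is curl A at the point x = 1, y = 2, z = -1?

(∇×A)₁ = ∂A₃/∂y − ∂A₂/∂z = -6*x*z
(∇×A)₂ = ∂A₁/∂z − ∂A₃/∂x = 6*y*z + 4*z
(∇×A)₃ = ∂A₂/∂x − ∂A₁/∂y = 0
∇×A = (-6*x*z, 6*y*z + 4*z, 0)
At (1, 2, -1): (6, -16, 0).

(6, -16, 0)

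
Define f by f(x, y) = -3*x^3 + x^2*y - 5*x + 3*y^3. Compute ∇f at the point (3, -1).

(-92, 18)

∂f/∂x = -9*x^2 + 2*x*y - 5
∂f/∂y = x^2 + 9*y^2
∇f = (-9*x^2 + 2*x*y - 5, x^2 + 9*y^2)
At (3, -1): (-92, 18).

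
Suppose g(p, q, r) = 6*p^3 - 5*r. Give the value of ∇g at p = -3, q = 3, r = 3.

∂g/∂p = 18*p^2
∂g/∂q = 0
∂g/∂r = -5
∇g = (18*p^2, 0, -5)
At (-3, 3, 3): (162, 0, -5).

(162, 0, -5)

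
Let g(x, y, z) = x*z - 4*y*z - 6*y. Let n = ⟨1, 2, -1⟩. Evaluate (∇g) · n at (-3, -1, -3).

8

∂g/∂x = z
∂g/∂y = -4*z - 6
∂g/∂z = x - 4*y
∇g at (-3, -1, -3) = (-3, 6, 1)
∇g · n = (-3)(1) + (6)(2) + (1)(-1) = 8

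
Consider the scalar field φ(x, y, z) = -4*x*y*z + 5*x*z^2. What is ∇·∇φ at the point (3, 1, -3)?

∂²φ/∂x² = 0
∂²φ/∂y² = 0
∂²φ/∂z² = 10*x
∇²φ = 10*x
At (3, 1, -3): 30.

30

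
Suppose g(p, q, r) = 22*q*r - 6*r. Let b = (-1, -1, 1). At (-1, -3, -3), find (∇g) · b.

-6

∂g/∂p = 0
∂g/∂q = 22*r
∂g/∂r = 22*q - 6
∇g at (-1, -3, -3) = (0, -66, -72)
∇g · b = (0)(-1) + (-66)(-1) + (-72)(1) = -6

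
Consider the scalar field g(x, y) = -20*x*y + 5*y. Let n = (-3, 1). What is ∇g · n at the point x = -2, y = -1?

∂g/∂x = -20*y
∂g/∂y = -20*x + 5
∇g at (-2, -1) = (20, 45)
∇g · n = (20)(-3) + (45)(1) = -15

-15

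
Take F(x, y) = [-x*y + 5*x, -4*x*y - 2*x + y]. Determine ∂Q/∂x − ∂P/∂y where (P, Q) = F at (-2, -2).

4

∂F₂/∂x = -4*y - 2
∂F₁/∂y = -x
Scalar curl = x - 4*y - 2
At (-2, -2): 4.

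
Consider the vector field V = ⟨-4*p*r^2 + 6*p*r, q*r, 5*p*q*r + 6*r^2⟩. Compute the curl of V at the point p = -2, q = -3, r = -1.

(∇×V)₁ = ∂V₃/∂q − ∂V₂/∂r = 5*p*r - q
(∇×V)₂ = ∂V₁/∂r − ∂V₃/∂p = -8*p*r + 6*p - 5*q*r
(∇×V)₃ = ∂V₂/∂p − ∂V₁/∂q = 0
∇×V = (5*p*r - q, -8*p*r + 6*p - 5*q*r, 0)
At (-2, -3, -1): (13, -43, 0).

(13, -43, 0)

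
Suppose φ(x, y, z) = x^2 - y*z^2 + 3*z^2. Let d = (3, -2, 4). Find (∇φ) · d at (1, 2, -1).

∂φ/∂x = 2*x
∂φ/∂y = -z^2
∂φ/∂z = -2*y*z + 6*z
∇φ at (1, 2, -1) = (2, -1, -2)
∇φ · d = (2)(3) + (-1)(-2) + (-2)(4) = 0

0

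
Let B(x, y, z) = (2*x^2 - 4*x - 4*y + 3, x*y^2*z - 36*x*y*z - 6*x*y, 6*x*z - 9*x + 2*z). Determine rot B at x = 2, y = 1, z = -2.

(∇×B)₁ = ∂B₃/∂y − ∂B₂/∂z = -x*y^2 + 36*x*y
(∇×B)₂ = ∂B₁/∂z − ∂B₃/∂x = -6*z + 9
(∇×B)₃ = ∂B₂/∂x − ∂B₁/∂y = y^2*z - 36*y*z - 6*y + 4
∇×B = (-x*y^2 + 36*x*y, -6*z + 9, y^2*z - 36*y*z - 6*y + 4)
At (2, 1, -2): (70, 21, 68).

(70, 21, 68)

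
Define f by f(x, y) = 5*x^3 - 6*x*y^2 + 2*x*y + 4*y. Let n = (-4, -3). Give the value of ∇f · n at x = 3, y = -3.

-654

∂f/∂x = 15*x^2 - 6*y^2 + 2*y
∂f/∂y = -12*x*y + 2*x + 4
∇f at (3, -3) = (75, 118)
∇f · n = (75)(-4) + (118)(-3) = -654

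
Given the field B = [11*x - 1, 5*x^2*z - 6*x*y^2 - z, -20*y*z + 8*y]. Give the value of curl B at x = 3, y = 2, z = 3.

(∇×B)₁ = ∂B₃/∂y − ∂B₂/∂z = -5*x^2 - 20*z + 9
(∇×B)₂ = ∂B₁/∂z − ∂B₃/∂x = 0
(∇×B)₃ = ∂B₂/∂x − ∂B₁/∂y = 10*x*z - 6*y^2
∇×B = (-5*x^2 - 20*z + 9, 0, 10*x*z - 6*y^2)
At (3, 2, 3): (-96, 0, 66).

(-96, 0, 66)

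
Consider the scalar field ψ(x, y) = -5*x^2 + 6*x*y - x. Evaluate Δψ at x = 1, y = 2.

-10

∂²ψ/∂x² = -10
∂²ψ/∂y² = 0
∇²ψ = -10
At (1, 2): -10.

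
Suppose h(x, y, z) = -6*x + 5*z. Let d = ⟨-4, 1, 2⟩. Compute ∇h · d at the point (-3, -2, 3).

∂h/∂x = -6
∂h/∂y = 0
∂h/∂z = 5
∇h at (-3, -2, 3) = (-6, 0, 5)
∇h · d = (-6)(-4) + (0)(1) + (5)(2) = 34

34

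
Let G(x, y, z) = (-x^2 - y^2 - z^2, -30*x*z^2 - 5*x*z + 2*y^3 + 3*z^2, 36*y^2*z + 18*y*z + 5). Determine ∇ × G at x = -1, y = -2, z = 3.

(-581, -6, -289)

(∇×G)₁ = ∂G₃/∂y − ∂G₂/∂z = 60*x*z + 5*x + 72*y*z + 12*z
(∇×G)₂ = ∂G₁/∂z − ∂G₃/∂x = -2*z
(∇×G)₃ = ∂G₂/∂x − ∂G₁/∂y = 2*y - 30*z^2 - 5*z
∇×G = (60*x*z + 5*x + 72*y*z + 12*z, -2*z, 2*y - 30*z^2 - 5*z)
At (-1, -2, 3): (-581, -6, -289).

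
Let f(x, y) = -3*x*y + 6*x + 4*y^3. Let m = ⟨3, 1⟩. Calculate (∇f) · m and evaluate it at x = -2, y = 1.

27

∂f/∂x = -3*y + 6
∂f/∂y = -3*x + 12*y^2
∇f at (-2, 1) = (3, 18)
∇f · m = (3)(3) + (18)(1) = 27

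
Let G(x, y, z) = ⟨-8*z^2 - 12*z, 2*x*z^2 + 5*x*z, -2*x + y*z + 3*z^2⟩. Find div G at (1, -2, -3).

-20

∂G₁/∂x = 0
∂G₂/∂y = 0
∂G₃/∂z = y + 6*z
∇·G = y + 6*z
At (1, -2, -3): -20.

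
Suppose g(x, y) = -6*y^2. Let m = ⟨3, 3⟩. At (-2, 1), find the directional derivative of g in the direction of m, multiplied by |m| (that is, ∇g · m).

-36

∂g/∂x = 0
∂g/∂y = -12*y
∇g at (-2, 1) = (0, -12)
∇g · m = (0)(3) + (-12)(3) = -36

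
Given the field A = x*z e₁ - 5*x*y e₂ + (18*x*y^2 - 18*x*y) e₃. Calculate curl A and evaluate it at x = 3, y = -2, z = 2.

(∇×A)₁ = ∂A₃/∂y − ∂A₂/∂z = 36*x*y - 18*x
(∇×A)₂ = ∂A₁/∂z − ∂A₃/∂x = x - 18*y^2 + 18*y
(∇×A)₃ = ∂A₂/∂x − ∂A₁/∂y = -5*y
∇×A = (36*x*y - 18*x, x - 18*y^2 + 18*y, -5*y)
At (3, -2, 2): (-270, -105, 10).

(-270, -105, 10)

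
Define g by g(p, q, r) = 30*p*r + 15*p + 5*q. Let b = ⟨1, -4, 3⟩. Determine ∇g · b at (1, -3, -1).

55

∂g/∂p = 30*r + 15
∂g/∂q = 5
∂g/∂r = 30*p
∇g at (1, -3, -1) = (-15, 5, 30)
∇g · b = (-15)(1) + (5)(-4) + (30)(3) = 55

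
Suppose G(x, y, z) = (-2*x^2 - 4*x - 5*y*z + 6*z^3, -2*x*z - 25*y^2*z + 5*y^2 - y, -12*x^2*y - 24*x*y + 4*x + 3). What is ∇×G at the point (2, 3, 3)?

(133, 359, 9)

(∇×G)₁ = ∂G₃/∂y − ∂G₂/∂z = -12*x^2 - 22*x + 25*y^2
(∇×G)₂ = ∂G₁/∂z − ∂G₃/∂x = 24*x*y + 19*y + 18*z^2 - 4
(∇×G)₃ = ∂G₂/∂x − ∂G₁/∂y = 3*z
∇×G = (-12*x^2 - 22*x + 25*y^2, 24*x*y + 19*y + 18*z^2 - 4, 3*z)
At (2, 3, 3): (133, 359, 9).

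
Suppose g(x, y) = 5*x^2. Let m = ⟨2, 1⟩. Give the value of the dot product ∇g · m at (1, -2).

20

∂g/∂x = 10*x
∂g/∂y = 0
∇g at (1, -2) = (10, 0)
∇g · m = (10)(2) + (0)(1) = 20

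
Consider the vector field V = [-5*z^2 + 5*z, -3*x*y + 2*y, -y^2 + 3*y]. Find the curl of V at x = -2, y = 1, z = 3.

(∇×V)₁ = ∂V₃/∂y − ∂V₂/∂z = -2*y + 3
(∇×V)₂ = ∂V₁/∂z − ∂V₃/∂x = -10*z + 5
(∇×V)₃ = ∂V₂/∂x − ∂V₁/∂y = -3*y
∇×V = (-2*y + 3, -10*z + 5, -3*y)
At (-2, 1, 3): (1, -25, -3).

(1, -25, -3)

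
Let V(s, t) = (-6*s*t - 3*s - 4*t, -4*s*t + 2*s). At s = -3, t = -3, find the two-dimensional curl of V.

∂V₂/∂s = -4*t + 2
∂V₁/∂t = -6*s - 4
Scalar curl = 6*s - 4*t + 6
At (-3, -3): 0.

0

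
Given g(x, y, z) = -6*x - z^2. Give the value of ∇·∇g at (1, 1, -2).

∂²g/∂x² = 0
∂²g/∂y² = 0
∂²g/∂z² = -2
∇²g = -2
At (1, 1, -2): -2.

-2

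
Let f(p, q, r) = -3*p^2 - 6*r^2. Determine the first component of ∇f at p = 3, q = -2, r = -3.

(∇f)_1 = ∂f/∂p = -6*p
At (3, -2, -3): -18.

-18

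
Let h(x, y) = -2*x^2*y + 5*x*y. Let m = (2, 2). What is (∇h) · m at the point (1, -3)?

0

∂h/∂x = -4*x*y + 5*y
∂h/∂y = -2*x^2 + 5*x
∇h at (1, -3) = (-3, 3)
∇h · m = (-3)(2) + (3)(2) = 0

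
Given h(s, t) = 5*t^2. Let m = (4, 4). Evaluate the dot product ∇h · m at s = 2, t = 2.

∂h/∂s = 0
∂h/∂t = 10*t
∇h at (2, 2) = (0, 20)
∇h · m = (0)(4) + (20)(4) = 80

80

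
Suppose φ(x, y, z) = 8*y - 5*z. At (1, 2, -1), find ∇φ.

∂φ/∂x = 0
∂φ/∂y = 8
∂φ/∂z = -5
∇φ = (0, 8, -5)
At (1, 2, -1): (0, 8, -5).

(0, 8, -5)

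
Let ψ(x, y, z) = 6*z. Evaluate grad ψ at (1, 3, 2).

∂ψ/∂x = 0
∂ψ/∂y = 0
∂ψ/∂z = 6
∇ψ = (0, 0, 6)
At (1, 3, 2): (0, 0, 6).

(0, 0, 6)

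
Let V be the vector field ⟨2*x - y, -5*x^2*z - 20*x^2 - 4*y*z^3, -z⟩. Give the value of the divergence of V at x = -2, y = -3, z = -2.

∂V₁/∂x = 2
∂V₂/∂y = -4*z^3
∂V₃/∂z = -1
∇·V = -4*z^3 + 1
At (-2, -3, -2): 33.

33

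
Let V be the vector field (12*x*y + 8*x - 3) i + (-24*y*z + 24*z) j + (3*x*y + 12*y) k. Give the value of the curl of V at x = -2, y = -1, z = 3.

(-42, 3, 24)

(∇×V)₁ = ∂V₃/∂y − ∂V₂/∂z = 3*x + 24*y - 12
(∇×V)₂ = ∂V₁/∂z − ∂V₃/∂x = -3*y
(∇×V)₃ = ∂V₂/∂x − ∂V₁/∂y = -12*x
∇×V = (3*x + 24*y - 12, -3*y, -12*x)
At (-2, -1, 3): (-42, 3, 24).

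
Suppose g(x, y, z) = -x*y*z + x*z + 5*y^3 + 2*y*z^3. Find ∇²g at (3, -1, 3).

-66

∂²g/∂x² = 0
∂²g/∂y² = 30*y
∂²g/∂z² = 12*y*z
∇²g = 12*y*z + 30*y
At (3, -1, 3): -66.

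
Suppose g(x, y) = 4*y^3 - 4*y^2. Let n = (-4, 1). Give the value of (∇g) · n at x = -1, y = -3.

∂g/∂x = 0
∂g/∂y = 12*y^2 - 8*y
∇g at (-1, -3) = (0, 132)
∇g · n = (0)(-4) + (132)(1) = 132

132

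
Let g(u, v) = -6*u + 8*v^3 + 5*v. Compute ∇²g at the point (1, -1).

∂²g/∂u² = 0
∂²g/∂v² = 48*v
∇²g = 48*v
At (1, -1): -48.

-48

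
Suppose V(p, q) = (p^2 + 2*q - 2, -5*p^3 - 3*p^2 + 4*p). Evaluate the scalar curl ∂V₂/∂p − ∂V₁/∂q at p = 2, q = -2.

∂V₂/∂p = -15*p^2 - 6*p + 4
∂V₁/∂q = 2
Scalar curl = -15*p^2 - 6*p + 2
At (2, -2): -70.

-70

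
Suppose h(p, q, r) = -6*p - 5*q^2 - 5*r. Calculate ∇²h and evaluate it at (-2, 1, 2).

∂²h/∂p² = 0
∂²h/∂q² = -10
∂²h/∂r² = 0
∇²h = -10
At (-2, 1, 2): -10.

-10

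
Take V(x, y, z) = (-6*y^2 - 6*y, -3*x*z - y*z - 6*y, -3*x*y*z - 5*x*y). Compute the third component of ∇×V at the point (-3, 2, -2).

36

(∇×V)_3 = ∂V₂/∂x − ∂V₁/∂y
= -3*z − (-12*y - 6)
= 12*y - 3*z + 6
At (-3, 2, -2): 36.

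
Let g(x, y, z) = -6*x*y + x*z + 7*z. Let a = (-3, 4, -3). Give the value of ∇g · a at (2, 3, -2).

∂g/∂x = -6*y + z
∂g/∂y = -6*x
∂g/∂z = x + 7
∇g at (2, 3, -2) = (-20, -12, 9)
∇g · a = (-20)(-3) + (-12)(4) + (9)(-3) = -15

-15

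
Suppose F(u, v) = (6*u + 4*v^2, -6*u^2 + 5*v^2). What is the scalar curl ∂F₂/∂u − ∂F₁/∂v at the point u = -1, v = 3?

∂F₂/∂u = -12*u
∂F₁/∂v = 8*v
Scalar curl = -12*u - 8*v
At (-1, 3): -12.

-12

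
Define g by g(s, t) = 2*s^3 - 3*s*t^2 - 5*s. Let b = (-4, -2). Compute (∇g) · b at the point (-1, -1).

20

∂g/∂s = 6*s^2 - 3*t^2 - 5
∂g/∂t = -6*s*t
∇g at (-1, -1) = (-2, -6)
∇g · b = (-2)(-4) + (-6)(-2) = 20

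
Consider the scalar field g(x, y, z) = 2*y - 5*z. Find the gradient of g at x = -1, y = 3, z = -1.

∂g/∂x = 0
∂g/∂y = 2
∂g/∂z = -5
∇g = (0, 2, -5)
At (-1, 3, -1): (0, 2, -5).

(0, 2, -5)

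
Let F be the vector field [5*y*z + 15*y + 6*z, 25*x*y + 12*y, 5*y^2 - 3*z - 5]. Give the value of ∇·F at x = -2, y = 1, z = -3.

-41

∂F₁/∂x = 0
∂F₂/∂y = 25*x + 12
∂F₃/∂z = -3
∇·F = 25*x + 9
At (-2, 1, -3): -41.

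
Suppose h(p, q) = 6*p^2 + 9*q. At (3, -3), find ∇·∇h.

∂²h/∂p² = 12
∂²h/∂q² = 0
∇²h = 12
At (3, -3): 12.

12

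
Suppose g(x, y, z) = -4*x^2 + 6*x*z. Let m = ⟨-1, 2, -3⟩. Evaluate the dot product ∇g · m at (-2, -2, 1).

14

∂g/∂x = -8*x + 6*z
∂g/∂y = 0
∂g/∂z = 6*x
∇g at (-2, -2, 1) = (22, 0, -12)
∇g · m = (22)(-1) + (0)(2) + (-12)(-3) = 14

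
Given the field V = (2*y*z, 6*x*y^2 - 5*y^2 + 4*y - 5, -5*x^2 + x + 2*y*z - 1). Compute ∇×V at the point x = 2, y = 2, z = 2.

(∇×V)₁ = ∂V₃/∂y − ∂V₂/∂z = 2*z
(∇×V)₂ = ∂V₁/∂z − ∂V₃/∂x = 10*x + 2*y - 1
(∇×V)₃ = ∂V₂/∂x − ∂V₁/∂y = 6*y^2 - 2*z
∇×V = (2*z, 10*x + 2*y - 1, 6*y^2 - 2*z)
At (2, 2, 2): (4, 23, 20).

(4, 23, 20)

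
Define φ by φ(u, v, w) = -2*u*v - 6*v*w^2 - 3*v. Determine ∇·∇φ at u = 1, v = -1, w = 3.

12

∂²φ/∂u² = 0
∂²φ/∂v² = 0
∂²φ/∂w² = -12*v
∇²φ = -12*v
At (1, -1, 3): 12.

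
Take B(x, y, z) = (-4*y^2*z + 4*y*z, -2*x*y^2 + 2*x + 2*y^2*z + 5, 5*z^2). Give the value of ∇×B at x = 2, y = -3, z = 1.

(∇×B)₁ = ∂B₃/∂y − ∂B₂/∂z = -2*y^2
(∇×B)₂ = ∂B₁/∂z − ∂B₃/∂x = -4*y^2 + 4*y
(∇×B)₃ = ∂B₂/∂x − ∂B₁/∂y = -2*y^2 + 8*y*z - 4*z + 2
∇×B = (-2*y^2, -4*y^2 + 4*y, -2*y^2 + 8*y*z - 4*z + 2)
At (2, -3, 1): (-18, -48, -44).

(-18, -48, -44)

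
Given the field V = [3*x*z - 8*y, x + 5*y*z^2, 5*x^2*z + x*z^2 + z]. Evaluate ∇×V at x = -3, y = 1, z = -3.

(∇×V)₁ = ∂V₃/∂y − ∂V₂/∂z = -10*y*z
(∇×V)₂ = ∂V₁/∂z − ∂V₃/∂x = -10*x*z + 3*x - z^2
(∇×V)₃ = ∂V₂/∂x − ∂V₁/∂y = 9
∇×V = (-10*y*z, -10*x*z + 3*x - z^2, 9)
At (-3, 1, -3): (30, -108, 9).

(30, -108, 9)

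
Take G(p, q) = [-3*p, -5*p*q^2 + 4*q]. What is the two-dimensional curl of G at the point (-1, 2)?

∂G₂/∂p = -5*q^2
∂G₁/∂q = 0
Scalar curl = -5*q^2
At (-1, 2): -20.

-20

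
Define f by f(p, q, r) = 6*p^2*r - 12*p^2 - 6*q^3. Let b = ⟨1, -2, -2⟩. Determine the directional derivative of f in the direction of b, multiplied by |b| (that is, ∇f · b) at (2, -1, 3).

12

∂f/∂p = 12*p*r - 24*p
∂f/∂q = -18*q^2
∂f/∂r = 6*p^2
∇f at (2, -1, 3) = (24, -18, 24)
∇f · b = (24)(1) + (-18)(-2) + (24)(-2) = 12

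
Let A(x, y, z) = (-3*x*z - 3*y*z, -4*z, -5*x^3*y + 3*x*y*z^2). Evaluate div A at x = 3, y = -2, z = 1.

∂A₁/∂x = -3*z
∂A₂/∂y = 0
∂A₃/∂z = 6*x*y*z
∇·A = 6*x*y*z - 3*z
At (3, -2, 1): -39.

-39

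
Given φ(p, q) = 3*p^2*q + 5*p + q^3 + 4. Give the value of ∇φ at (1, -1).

∂φ/∂p = 6*p*q + 5
∂φ/∂q = 3*p^2 + 3*q^2
∇φ = (6*p*q + 5, 3*p^2 + 3*q^2)
At (1, -1): (-1, 6).

(-1, 6)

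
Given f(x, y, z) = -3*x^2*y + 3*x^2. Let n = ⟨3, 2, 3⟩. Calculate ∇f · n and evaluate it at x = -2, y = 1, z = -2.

∂f/∂x = -6*x*y + 6*x
∂f/∂y = -3*x^2
∂f/∂z = 0
∇f at (-2, 1, -2) = (0, -12, 0)
∇f · n = (0)(3) + (-12)(2) + (0)(3) = -24

-24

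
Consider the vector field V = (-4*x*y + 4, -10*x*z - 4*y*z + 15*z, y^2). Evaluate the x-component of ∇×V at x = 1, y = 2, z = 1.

(∇×V)_1 = ∂V₃/∂y − ∂V₂/∂z
= 2*y − (-10*x - 4*y + 15)
= 10*x + 6*y - 15
At (1, 2, 1): 7.

7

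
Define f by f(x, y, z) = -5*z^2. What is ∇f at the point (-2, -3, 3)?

∂f/∂x = 0
∂f/∂y = 0
∂f/∂z = -10*z
∇f = (0, 0, -10*z)
At (-2, -3, 3): (0, 0, -30).

(0, 0, -30)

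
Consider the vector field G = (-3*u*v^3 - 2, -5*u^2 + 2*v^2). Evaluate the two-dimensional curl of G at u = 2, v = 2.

∂G₂/∂u = -10*u
∂G₁/∂v = -9*u*v^2
Scalar curl = 9*u*v^2 - 10*u
At (2, 2): 52.

52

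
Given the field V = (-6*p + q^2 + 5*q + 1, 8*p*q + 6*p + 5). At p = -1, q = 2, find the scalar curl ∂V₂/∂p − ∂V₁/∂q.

13

∂V₂/∂p = 8*q + 6
∂V₁/∂q = 2*q + 5
Scalar curl = 6*q + 1
At (-1, 2): 13.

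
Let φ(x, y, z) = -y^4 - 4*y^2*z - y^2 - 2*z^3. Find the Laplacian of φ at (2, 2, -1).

-30

∂²φ/∂x² = 0
∂²φ/∂y² = -2*(6*y^2 + 4*z + 1)
∂²φ/∂z² = -12*z
∇²φ = -12*y^2 - 20*z - 2
At (2, 2, -1): -30.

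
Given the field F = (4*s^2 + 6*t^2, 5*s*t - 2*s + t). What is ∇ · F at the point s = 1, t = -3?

∂F₁/∂s = 8*s
∂F₂/∂t = 5*s + 1
∇·F = 13*s + 1
At (1, -3): 14.

14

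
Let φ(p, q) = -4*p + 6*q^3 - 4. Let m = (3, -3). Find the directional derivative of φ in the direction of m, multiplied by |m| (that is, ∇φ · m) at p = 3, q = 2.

-228

∂φ/∂p = -4
∂φ/∂q = 18*q^2
∇φ at (3, 2) = (-4, 72)
∇φ · m = (-4)(3) + (72)(-3) = -228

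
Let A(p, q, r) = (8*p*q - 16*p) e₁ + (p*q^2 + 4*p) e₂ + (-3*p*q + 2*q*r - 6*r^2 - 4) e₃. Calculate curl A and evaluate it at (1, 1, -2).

(∇×A)₁ = ∂A₃/∂q − ∂A₂/∂r = -3*p + 2*r
(∇×A)₂ = ∂A₁/∂r − ∂A₃/∂p = 3*q
(∇×A)₃ = ∂A₂/∂p − ∂A₁/∂q = -8*p + q^2 + 4
∇×A = (-3*p + 2*r, 3*q, -8*p + q^2 + 4)
At (1, 1, -2): (-7, 3, -3).

(-7, 3, -3)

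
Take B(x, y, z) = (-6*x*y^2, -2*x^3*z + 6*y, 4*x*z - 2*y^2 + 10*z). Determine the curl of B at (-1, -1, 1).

(2, -4, 6)

(∇×B)₁ = ∂B₃/∂y − ∂B₂/∂z = 2*x^3 - 4*y
(∇×B)₂ = ∂B₁/∂z − ∂B₃/∂x = -4*z
(∇×B)₃ = ∂B₂/∂x − ∂B₁/∂y = -6*x^2*z + 12*x*y
∇×B = (2*x^3 - 4*y, -4*z, -6*x^2*z + 12*x*y)
At (-1, -1, 1): (2, -4, 6).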